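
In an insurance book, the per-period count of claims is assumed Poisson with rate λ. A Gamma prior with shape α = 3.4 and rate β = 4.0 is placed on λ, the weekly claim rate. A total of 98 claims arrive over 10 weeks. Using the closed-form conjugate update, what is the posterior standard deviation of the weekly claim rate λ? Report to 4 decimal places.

0.7193

With a Gamma(shape α, rate β) prior, the Poisson likelihood is conjugate: the posterior is Gamma(α + ΣXᵢ, β + n).
Posterior: Gamma(α+S, β+n) = Gamma(3.4+98, 4.0+10) = Gamma(101.4, 14.0).
SD = √α/β = √101.4/14.0 = 0.7193.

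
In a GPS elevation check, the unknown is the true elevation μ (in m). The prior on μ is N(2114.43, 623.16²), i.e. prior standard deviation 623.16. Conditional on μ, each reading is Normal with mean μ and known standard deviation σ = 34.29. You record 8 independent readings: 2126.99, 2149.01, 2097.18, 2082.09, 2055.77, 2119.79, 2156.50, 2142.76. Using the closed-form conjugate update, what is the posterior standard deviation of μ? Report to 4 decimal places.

For Normal data with known variance σ², a Normal(μ₀, σ₀²) prior on μ is conjugate. Posterior precision = 1/σ₀² + n/σ²; posterior mean is the precision-weighted average of μ₀ and x̄.
σ₀² = 623.16² = 388328.3856, σ² = 34.29² = 1175.8041; σ² + n·σ₀² = 1175.8041 + 8·388328.3856 = 3107802.8889.
Posterior precision = 1/σ₀² + n/σ² = 1/388328.3856 + 8/1175.8041 = (σ² + n·σ₀²)/(σ₀²σ²) = 3107802.8889/(388328.3856·1175.8041); posterior variance σₙ² = σ₀²σ²/(σ² + n·σ₀²) = 388328.3856·1175.8041/3107802.8889 = 146.919906.
Posterior SD = √σₙ² = √(388328.3856·1175.8041/3107802.8889) = 12.1211.

12.1211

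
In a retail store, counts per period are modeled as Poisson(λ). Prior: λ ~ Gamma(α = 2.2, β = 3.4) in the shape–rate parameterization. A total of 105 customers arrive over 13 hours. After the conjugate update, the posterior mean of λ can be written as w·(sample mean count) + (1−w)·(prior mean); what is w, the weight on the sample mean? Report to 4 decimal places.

With a Gamma(shape α, rate β) prior, the Poisson likelihood is conjugate: the posterior is Gamma(α + ΣXᵢ, β + n).
Posterior mean = (α₀+S)/(β₀+n) = [n/(β₀+n)]·(S/n) + [β₀/(β₀+n)]·(α₀/β₀), so only n and β₀ enter the weight.
Weight on data w = n/(β₀+n) = 13/(3.4+13) = 13/16.4 = 0.7927.

0.7927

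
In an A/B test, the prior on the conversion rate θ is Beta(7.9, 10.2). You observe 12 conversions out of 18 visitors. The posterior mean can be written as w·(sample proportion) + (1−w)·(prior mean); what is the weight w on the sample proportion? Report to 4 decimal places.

0.4986

The Beta prior is conjugate to a Binomial/Bernoulli likelihood; the update adds successes to α and failures to β.
Posterior mean = (α₀+k)/(α₀+β₀+n) = [n/(α₀+β₀+n)]·(k/n) + [(α₀+β₀)/(α₀+β₀+n)]·α₀/(α₀+β₀), so only n and the prior enter the weight.
The weight on the data is w = n/(α₀+β₀+n) = 18/(7.9+10.2+18) = 18/36.1 = 0.4986.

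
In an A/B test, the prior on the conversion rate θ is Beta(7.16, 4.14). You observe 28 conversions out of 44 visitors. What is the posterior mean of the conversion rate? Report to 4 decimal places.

The Beta prior is conjugate to a Binomial/Bernoulli likelihood; the update adds successes to α and failures to β.
Posterior: Beta(α+k, β+n−k) = Beta(7.16+28, 4.14+16) = Beta(35.16, 20.14).
Posterior mean = α/(α+β) = 35.16/55.30 = 0.6358.

0.6358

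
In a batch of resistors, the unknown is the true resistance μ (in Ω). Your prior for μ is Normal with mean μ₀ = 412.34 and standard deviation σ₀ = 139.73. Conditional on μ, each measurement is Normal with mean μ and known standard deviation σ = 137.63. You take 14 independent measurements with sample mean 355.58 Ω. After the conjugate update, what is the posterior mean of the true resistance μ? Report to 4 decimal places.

359.2584

For Normal data with known variance σ², a Normal(μ₀, σ₀²) prior on μ is conjugate. Posterior precision = 1/σ₀² + n/σ²; posterior mean is the precision-weighted average of μ₀ and x̄.
n·x̄ = 14·355.58 = 4978.12.
σ₀² = 139.73² = 19524.4729, σ² = 137.63² = 18942.0169; σ² + n·σ₀² = 18942.0169 + 14·19524.4729 = 292284.6375.
Posterior mean = (μ₀/σ₀² + n·x̄/σ²)/(1/σ₀² + n/σ²) = (σ²·μ₀ + σ₀²·n·x̄)/(σ² + n·σ₀²) = (18942.0169·412.34 + 19524.4729·4978.12)/292284.6375 = 105005720.281494/292284.6375 = 359.2584.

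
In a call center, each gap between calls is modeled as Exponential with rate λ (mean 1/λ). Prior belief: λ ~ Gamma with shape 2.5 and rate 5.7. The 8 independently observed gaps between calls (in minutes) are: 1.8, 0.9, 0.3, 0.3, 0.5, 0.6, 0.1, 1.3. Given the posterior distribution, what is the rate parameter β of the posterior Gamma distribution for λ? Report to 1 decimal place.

11.5

With a Gamma(shape α, rate β) prior on the exponential rate λ, the posterior after n observations with total T = Σxᵢ is Gamma(α+n, β+T).
Sum of observations T = 5.8 minutes; n = 8.
Posterior: Gamma(2.5+8, 5.7+5.8) = Gamma(10.5, 11.5).
Posterior β = 11.5.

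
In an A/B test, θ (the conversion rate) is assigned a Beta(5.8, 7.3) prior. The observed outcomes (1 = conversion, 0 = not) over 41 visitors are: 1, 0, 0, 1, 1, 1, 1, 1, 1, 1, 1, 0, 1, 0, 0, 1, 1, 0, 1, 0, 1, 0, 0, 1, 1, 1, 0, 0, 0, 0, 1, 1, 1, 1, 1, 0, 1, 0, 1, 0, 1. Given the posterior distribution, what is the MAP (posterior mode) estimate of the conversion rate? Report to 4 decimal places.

0.5720

The Beta prior is conjugate to a Binomial/Bernoulli likelihood; the update adds successes to α and failures to β.
Posterior: Beta(α+k, β+n−k) = Beta(5.8+25, 7.3+16) = Beta(30.8, 23.3).
Mode of Beta(a,b) for a,b>1 is (a−1)/(a+b−2) = 29.8/52.1 = 0.5720.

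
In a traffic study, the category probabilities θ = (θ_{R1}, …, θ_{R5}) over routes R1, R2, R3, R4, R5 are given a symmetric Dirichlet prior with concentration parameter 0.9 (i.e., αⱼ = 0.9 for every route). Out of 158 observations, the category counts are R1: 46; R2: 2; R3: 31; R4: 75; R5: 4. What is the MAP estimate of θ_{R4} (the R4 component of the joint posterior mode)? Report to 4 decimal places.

The Dirichlet prior is conjugate to the Multinomial likelihood: each posterior αⱼ = prior αⱼ + observed count nⱼ.
Posterior concentration: (46.9, 2.9, 31.9, 75.9, 4.9), total = 162.5.
Joint mode component: (α_{R4}−1)/(Σα−K) = 74.9/157.5 = 0.4756.

0.4756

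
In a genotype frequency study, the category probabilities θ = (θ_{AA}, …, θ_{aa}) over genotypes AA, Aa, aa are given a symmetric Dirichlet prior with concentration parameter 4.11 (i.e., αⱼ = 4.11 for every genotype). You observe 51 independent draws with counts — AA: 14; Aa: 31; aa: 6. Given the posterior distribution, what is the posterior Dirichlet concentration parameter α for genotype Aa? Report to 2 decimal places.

35.11

The Dirichlet prior is conjugate to the Multinomial likelihood: each posterior αⱼ = prior αⱼ + observed count nⱼ.
Posterior concentration: (18.11, 35.11, 10.11), total = 63.33.
α_{Aa} = 4.11 + 31 = 35.11.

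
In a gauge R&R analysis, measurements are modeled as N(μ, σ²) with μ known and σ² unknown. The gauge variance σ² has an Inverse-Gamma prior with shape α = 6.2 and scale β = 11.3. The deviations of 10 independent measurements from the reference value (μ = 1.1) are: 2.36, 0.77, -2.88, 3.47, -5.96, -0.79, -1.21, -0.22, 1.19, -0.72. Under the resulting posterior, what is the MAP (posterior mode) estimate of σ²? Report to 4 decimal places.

With known mean μ and an Inverse-Gamma(α, β) prior on σ², the Normal likelihood is conjugate: posterior is Inv-Gamma(α + n/2, β + Σ(xᵢ−μ)²/2).
Σ(xᵢ−μ)² = (2.36)² + (0.77)² + (-2.88)² + (3.47)² + (-5.96)² + (-0.79)² + (-1.21)² + (-0.22)² + (1.19)² + (-0.72)² = 66.0905.
Posterior: Inv-Gamma(6.2 + 10/2, 11.3 + 66.0905/2) = Inv-Gamma(11.20, 44.34525).
Mode = β/(α+1) = 44.34525/12.20 = 3.6349.

3.6349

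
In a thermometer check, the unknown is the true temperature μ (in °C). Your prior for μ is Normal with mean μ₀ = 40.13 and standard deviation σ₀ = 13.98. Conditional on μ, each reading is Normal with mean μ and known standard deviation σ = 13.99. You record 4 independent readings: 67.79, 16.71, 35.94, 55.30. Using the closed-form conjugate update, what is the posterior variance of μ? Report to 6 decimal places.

39.132819

For Normal data with known variance σ², a Normal(μ₀, σ₀²) prior on μ is conjugate. Posterior precision = 1/σ₀² + n/σ²; posterior mean is the precision-weighted average of μ₀ and x̄.
σ₀² = 13.98² = 195.4404, σ² = 13.99² = 195.7201; σ² + n·σ₀² = 195.7201 + 4·195.4404 = 977.4817.
Posterior precision = 1/σ₀² + n/σ² = 1/195.4404 + 4/195.7201 = (σ² + n·σ₀²)/(σ₀²σ²) = 977.4817/(195.4404·195.7201); posterior variance σₙ² = σ₀²σ²/(σ² + n·σ₀²) = 195.4404·195.7201/977.4817 = 39.132819.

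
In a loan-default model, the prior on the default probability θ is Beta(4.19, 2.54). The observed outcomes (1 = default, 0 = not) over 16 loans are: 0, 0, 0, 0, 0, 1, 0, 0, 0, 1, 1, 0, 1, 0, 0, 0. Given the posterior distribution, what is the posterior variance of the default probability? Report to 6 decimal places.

0.009713

The Beta prior is conjugate to a Binomial/Bernoulli likelihood; the update adds successes to α and failures to β.
Posterior: Beta(α+k, β+n−k) = Beta(4.19+4, 2.54+12) = Beta(8.19, 14.54).
Var = αβ/((α+β)²(α+β+1)) = 8.19·14.54/(22.73²·23.73) = 0.009713.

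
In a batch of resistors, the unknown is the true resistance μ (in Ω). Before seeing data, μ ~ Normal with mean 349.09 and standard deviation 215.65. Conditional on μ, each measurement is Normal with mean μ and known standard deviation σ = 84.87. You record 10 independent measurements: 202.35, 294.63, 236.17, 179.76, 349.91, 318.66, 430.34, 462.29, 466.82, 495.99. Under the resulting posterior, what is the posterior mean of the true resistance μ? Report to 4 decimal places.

For Normal data with known variance σ², a Normal(μ₀, σ₀²) prior on μ is conjugate. Posterior precision = 1/σ₀² + n/σ²; posterior mean is the precision-weighted average of μ₀ and x̄.
Σxᵢ = 202.35 + 294.63 + 236.17 + 179.76 + 349.91 + 318.66 + 430.34 + 462.29 + 466.82 + 495.99 = 3436.92, so n·x̄ = 3436.92.
σ₀² = 215.65² = 46504.9225, σ² = 84.87² = 7202.9169; σ² + n·σ₀² = 7202.9169 + 10·46504.9225 = 472252.1419.
Posterior mean = (μ₀/σ₀² + n·x̄/σ²)/(1/σ₀² + n/σ²) = (σ²·μ₀ + σ₀²·n·x̄)/(σ² + n·σ₀²) = (7202.9169·349.09 + 46504.9225·3436.92)/472252.1419 = 162348164.499321/472252.1419 = 343.7743.

343.7743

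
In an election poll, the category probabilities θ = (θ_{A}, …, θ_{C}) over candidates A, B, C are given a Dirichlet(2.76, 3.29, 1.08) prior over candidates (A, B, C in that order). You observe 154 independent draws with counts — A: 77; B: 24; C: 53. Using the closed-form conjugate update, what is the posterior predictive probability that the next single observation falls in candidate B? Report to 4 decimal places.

0.1694

The Dirichlet prior is conjugate to the Multinomial likelihood: each posterior αⱼ = prior αⱼ + observed count nⱼ.
Posterior concentration: (79.76, 27.29, 54.08), total = 161.13.
P(next = B | data) = α_{B}/Σα = 0.1694.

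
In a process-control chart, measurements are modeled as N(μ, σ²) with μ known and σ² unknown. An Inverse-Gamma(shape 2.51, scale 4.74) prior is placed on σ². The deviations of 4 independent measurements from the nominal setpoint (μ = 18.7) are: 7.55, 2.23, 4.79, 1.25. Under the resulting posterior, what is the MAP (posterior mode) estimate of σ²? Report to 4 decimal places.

8.7080

With known mean μ and an Inverse-Gamma(α, β) prior on σ², the Normal likelihood is conjugate: posterior is Inv-Gamma(α + n/2, β + Σ(xᵢ−μ)²/2).
Σ(xᵢ−μ)² = (7.55)² + (2.23)² + (4.79)² + (1.25)² = 86.4820.
Posterior: Inv-Gamma(2.51 + 4/2, 4.74 + 86.4820/2) = Inv-Gamma(4.51, 47.98100).
Mode = β/(α+1) = 47.98100/5.51 = 8.7080.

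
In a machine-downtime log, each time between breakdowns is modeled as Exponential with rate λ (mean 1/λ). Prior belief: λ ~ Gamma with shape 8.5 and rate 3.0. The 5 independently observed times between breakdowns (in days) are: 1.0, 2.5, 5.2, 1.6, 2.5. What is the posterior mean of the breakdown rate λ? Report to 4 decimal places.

With a Gamma(shape α, rate β) prior on the exponential rate λ, the posterior after n observations with total T = Σxᵢ is Gamma(α+n, β+T).
Sum of observations T = 12.8 days; n = 5.
Posterior: Gamma(8.5+5, 3.0+12.8) = Gamma(13.5, 15.8).
Posterior mean of λ = α/β = 13.5/15.8 = 0.8544.

0.8544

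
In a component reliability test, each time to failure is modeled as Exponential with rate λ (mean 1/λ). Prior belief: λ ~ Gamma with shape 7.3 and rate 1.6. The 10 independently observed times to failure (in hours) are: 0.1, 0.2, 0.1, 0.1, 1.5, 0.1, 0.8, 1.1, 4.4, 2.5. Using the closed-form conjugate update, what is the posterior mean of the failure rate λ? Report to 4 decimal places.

1.3840

With a Gamma(shape α, rate β) prior on the exponential rate λ, the posterior after n observations with total T = Σxᵢ is Gamma(α+n, β+T).
Sum of observations T = 10.9 hours; n = 10.
Posterior: Gamma(7.3+10, 1.6+10.9) = Gamma(17.3, 12.5).
Posterior mean of λ = α/β = 17.3/12.5 = 1.3840.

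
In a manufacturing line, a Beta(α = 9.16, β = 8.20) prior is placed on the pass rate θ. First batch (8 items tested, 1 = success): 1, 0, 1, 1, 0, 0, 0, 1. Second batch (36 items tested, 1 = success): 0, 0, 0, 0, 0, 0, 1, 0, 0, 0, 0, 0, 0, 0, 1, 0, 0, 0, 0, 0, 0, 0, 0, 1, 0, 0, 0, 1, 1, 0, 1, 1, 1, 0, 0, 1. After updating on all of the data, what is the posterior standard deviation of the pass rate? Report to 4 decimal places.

0.0608

The Beta prior is conjugate to a Binomial/Bernoulli likelihood; the update adds successes to α and failures to β.
After batch 1: Beta(9.16+4, 8.20+4) = Beta(13.16, 12.20).
After batch 2: Beta(13.16+9, 12.20+27) = Beta(22.16, 39.20).
Var = αβ/((α+β)²(α+β+1)) = 22.16·39.20/(61.36²·62.36) = 0.00369981; SD = √0.00369981 = 0.0608.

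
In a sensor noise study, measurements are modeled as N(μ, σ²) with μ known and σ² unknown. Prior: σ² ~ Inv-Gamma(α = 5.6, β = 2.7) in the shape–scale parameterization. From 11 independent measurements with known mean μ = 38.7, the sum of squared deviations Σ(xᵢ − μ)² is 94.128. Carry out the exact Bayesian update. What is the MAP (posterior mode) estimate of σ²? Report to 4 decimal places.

With known mean μ and an Inverse-Gamma(α, β) prior on σ², the Normal likelihood is conjugate: posterior is Inv-Gamma(α + n/2, β + Σ(xᵢ−μ)²/2).
Posterior: Inv-Gamma(5.6 + 11/2, 2.7 + 94.128/2) = Inv-Gamma(11.10, 49.7640).
Mode = β/(α+1) = 49.7640/12.10 = 4.1127.

4.1127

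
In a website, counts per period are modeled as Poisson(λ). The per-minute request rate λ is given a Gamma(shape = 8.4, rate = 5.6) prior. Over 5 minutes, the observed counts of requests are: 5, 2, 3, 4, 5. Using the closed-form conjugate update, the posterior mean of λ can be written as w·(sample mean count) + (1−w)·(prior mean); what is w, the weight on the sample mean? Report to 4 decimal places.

With a Gamma(shape α, rate β) prior, the Poisson likelihood is conjugate: the posterior is Gamma(α + ΣXᵢ, β + n).
Posterior mean = (α₀+S)/(β₀+n) = [n/(β₀+n)]·(S/n) + [β₀/(β₀+n)]·(α₀/β₀), so only n and β₀ enter the weight.
Weight on data w = n/(β₀+n) = 5/(5.6+5) = 5/10.6 = 0.4717.

0.4717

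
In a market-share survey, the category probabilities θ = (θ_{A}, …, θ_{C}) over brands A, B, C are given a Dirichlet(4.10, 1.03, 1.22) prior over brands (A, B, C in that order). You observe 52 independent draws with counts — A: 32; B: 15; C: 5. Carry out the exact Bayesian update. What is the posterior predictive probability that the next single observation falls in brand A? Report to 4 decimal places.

0.6187

The Dirichlet prior is conjugate to the Multinomial likelihood: each posterior αⱼ = prior αⱼ + observed count nⱼ.
Posterior concentration: (36.10, 16.03, 6.22), total = 58.35.
P(next = A | data) = α_{A}/Σα = 0.6187.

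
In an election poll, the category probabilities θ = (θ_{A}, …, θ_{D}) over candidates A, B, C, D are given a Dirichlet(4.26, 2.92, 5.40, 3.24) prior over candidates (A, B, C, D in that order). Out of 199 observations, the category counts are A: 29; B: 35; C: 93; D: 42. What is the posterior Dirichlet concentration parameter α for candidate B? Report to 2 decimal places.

The Dirichlet prior is conjugate to the Multinomial likelihood: each posterior αⱼ = prior αⱼ + observed count nⱼ.
Posterior concentration: (33.26, 37.92, 98.40, 45.24), total = 214.82.
α_{B} = 2.92 + 35 = 37.92.

37.92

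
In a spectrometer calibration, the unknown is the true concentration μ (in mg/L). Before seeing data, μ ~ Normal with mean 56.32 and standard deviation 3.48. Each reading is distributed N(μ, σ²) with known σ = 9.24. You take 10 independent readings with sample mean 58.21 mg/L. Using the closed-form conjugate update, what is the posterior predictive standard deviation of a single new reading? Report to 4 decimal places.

For Normal data with known variance σ², a Normal(μ₀, σ₀²) prior on μ is conjugate. Posterior precision = 1/σ₀² + n/σ²; posterior mean is the precision-weighted average of μ₀ and x̄.
σ₀² = 3.48² = 12.1104, σ² = 9.24² = 85.3776; σ² + n·σ₀² = 85.3776 + 10·12.1104 = 206.4816.
Posterior precision = 1/σ₀² + n/σ² = 1/12.1104 + 10/85.3776 = (σ² + n·σ₀²)/(σ₀²σ²) = 206.4816/(12.1104·85.3776); posterior variance σₙ² = σ₀²σ²/(σ² + n·σ₀²) = 12.1104·85.3776/206.4816 = 5.007501.
Predictive variance for one new observation = σₙ² + σ² = 12.1104·85.3776/206.4816 + 85.3776 = σ²·(σ₀² + 206.4816)/206.4816 = 85.3776·218.592/206.4816 = 90.385101; SD = √(85.3776·218.592/206.4816) = 9.5071.

9.5071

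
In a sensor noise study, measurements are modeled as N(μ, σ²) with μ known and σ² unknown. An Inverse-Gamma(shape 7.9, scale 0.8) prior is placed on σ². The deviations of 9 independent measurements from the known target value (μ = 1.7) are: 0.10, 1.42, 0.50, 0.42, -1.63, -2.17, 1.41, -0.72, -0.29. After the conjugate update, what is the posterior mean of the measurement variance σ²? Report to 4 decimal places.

0.6144

With known mean μ and an Inverse-Gamma(α, β) prior on σ², the Normal likelihood is conjugate: posterior is Inv-Gamma(α + n/2, β + Σ(xᵢ−μ)²/2).
Σ(xᵢ−μ)² = (0.10)² + (1.42)² + (0.50)² + (0.42)² + (-1.63)² + (-2.17)² + (1.41)² + (-0.72)² + (-0.29)² = 12.4092.
Posterior: Inv-Gamma(7.9 + 9/2, 0.8 + 12.4092/2) = Inv-Gamma(12.40, 7.00460).
E[σ²|data] = β/(α−1) = 7.00460/11.40 = 0.6144.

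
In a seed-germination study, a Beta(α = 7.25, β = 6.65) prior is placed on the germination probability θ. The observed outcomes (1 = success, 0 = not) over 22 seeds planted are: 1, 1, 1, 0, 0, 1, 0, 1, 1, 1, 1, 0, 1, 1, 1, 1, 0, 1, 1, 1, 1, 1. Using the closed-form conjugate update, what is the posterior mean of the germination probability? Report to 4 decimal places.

The Beta prior is conjugate to a Binomial/Bernoulli likelihood; the update adds successes to α and failures to β.
Posterior: Beta(α+k, β+n−k) = Beta(7.25+17, 6.65+5) = Beta(24.25, 11.65).
Posterior mean = α/(α+β) = 24.25/35.90 = 0.6755.

0.6755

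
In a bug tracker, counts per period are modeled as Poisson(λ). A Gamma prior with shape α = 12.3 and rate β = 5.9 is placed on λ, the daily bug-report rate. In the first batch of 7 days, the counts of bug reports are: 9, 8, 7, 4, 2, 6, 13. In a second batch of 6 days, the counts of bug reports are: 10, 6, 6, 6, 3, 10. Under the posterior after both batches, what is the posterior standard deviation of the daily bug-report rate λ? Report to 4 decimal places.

With a Gamma(shape α, rate β) prior, the Poisson likelihood is conjugate: the posterior is Gamma(α + ΣXᵢ, β + n).
Batch 1: sum of counts S = 49 over n = 7 days.
After batch 1: Gamma(α+S, β+n) = Gamma(12.3+49, 5.9+7) = Gamma(61.3, 12.9).
Batch 2: sum of counts S = 41 over n = 6 days.
After batch 2: Gamma(α+S, β+n) = Gamma(61.3+41, 12.9+6) = Gamma(102.3, 18.9).
SD = √α/β = √102.3/18.9 = 0.5352.

0.5352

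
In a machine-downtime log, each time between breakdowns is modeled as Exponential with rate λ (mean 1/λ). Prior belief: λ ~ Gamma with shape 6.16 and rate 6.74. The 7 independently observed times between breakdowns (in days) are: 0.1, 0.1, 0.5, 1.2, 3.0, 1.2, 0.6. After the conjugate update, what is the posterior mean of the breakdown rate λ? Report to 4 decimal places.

With a Gamma(shape α, rate β) prior on the exponential rate λ, the posterior after n observations with total T = Σxᵢ is Gamma(α+n, β+T).
Sum of observations T = 6.7 days; n = 7.
Posterior: Gamma(6.16+7, 6.74+6.7) = Gamma(13.16, 13.44).
Posterior mean of λ = α/β = 13.16/13.44 = 0.9792.

0.9792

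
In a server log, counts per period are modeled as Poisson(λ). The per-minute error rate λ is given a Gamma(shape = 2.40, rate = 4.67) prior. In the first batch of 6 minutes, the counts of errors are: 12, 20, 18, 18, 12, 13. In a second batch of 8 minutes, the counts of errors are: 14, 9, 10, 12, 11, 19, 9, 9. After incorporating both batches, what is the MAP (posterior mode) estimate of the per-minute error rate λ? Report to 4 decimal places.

10.0375

With a Gamma(shape α, rate β) prior, the Poisson likelihood is conjugate: the posterior is Gamma(α + ΣXᵢ, β + n).
Batch 1: sum of counts S = 93 over n = 6 minutes.
After batch 1: Gamma(α+S, β+n) = Gamma(2.40+93, 4.67+6) = Gamma(95.40, 10.67).
Batch 2: sum of counts S = 93 over n = 8 minutes.
After batch 2: Gamma(α+S, β+n) = Gamma(95.40+93, 10.67+8) = Gamma(188.40, 18.67).
Mode of Gamma(α,β) for α≥1 is (α−1)/β = 187.40/18.67 = 10.0375.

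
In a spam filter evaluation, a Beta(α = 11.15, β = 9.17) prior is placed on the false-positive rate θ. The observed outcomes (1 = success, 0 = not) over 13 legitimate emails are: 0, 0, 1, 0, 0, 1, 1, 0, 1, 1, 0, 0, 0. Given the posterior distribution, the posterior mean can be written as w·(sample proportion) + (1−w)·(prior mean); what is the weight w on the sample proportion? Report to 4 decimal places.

The Beta prior is conjugate to a Binomial/Bernoulli likelihood; the update adds successes to α and failures to β.
Posterior mean = (α₀+k)/(α₀+β₀+n) = [n/(α₀+β₀+n)]·(k/n) + [(α₀+β₀)/(α₀+β₀+n)]·α₀/(α₀+β₀), so only n and the prior enter the weight.
The weight on the data is w = n/(α₀+β₀+n) = 13/(11.15+9.17+13) = 13/33.32 = 0.3902.

0.3902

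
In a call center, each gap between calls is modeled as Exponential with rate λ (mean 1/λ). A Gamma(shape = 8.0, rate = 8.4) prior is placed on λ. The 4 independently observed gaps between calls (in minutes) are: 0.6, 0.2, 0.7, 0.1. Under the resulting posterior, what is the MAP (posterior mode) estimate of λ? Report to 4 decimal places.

1.1000

With a Gamma(shape α, rate β) prior on the exponential rate λ, the posterior after n observations with total T = Σxᵢ is Gamma(α+n, β+T).
Sum of observations T = 1.6 minutes; n = 4.
Posterior: Gamma(8.0+4, 8.4+1.6) = Gamma(12.0, 10.0).
Mode = (α−1)/β = 1.1000.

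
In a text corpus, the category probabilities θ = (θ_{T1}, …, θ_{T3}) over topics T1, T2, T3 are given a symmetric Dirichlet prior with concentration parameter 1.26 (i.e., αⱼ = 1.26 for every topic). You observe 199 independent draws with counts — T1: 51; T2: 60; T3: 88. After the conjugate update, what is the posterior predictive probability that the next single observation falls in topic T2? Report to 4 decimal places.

0.3021

The Dirichlet prior is conjugate to the Multinomial likelihood: each posterior αⱼ = prior αⱼ + observed count nⱼ.
Posterior concentration: (52.26, 61.26, 89.26), total = 202.78.
P(next = T2 | data) = α_{T2}/Σα = 0.3021.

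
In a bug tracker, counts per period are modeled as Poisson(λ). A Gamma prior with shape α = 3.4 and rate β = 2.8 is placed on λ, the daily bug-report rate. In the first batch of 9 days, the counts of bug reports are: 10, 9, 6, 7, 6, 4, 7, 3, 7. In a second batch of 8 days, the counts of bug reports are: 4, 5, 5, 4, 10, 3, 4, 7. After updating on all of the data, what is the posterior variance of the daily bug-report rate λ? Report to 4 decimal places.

With a Gamma(shape α, rate β) prior, the Poisson likelihood is conjugate: the posterior is Gamma(α + ΣXᵢ, β + n).
Batch 1: sum of counts S = 59 over n = 9 days.
After batch 1: Gamma(α+S, β+n) = Gamma(3.4+59, 2.8+9) = Gamma(62.4, 11.8).
Batch 2: sum of counts S = 42 over n = 8 days.
After batch 2: Gamma(α+S, β+n) = Gamma(62.4+42, 11.8+8) = Gamma(104.4, 19.8).
Var = α/β² = 104.4/19.8² = 0.2663.

0.2663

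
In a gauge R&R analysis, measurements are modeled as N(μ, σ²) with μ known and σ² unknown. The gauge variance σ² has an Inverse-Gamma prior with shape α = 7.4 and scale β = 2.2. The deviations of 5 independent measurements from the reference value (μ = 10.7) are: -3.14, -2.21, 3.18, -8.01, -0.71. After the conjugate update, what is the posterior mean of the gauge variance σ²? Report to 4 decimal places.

5.2764

With known mean μ and an Inverse-Gamma(α, β) prior on σ², the Normal likelihood is conjugate: posterior is Inv-Gamma(α + n/2, β + Σ(xᵢ−μ)²/2).
Σ(xᵢ−μ)² = (-3.14)² + (-2.21)² + (3.18)² + (-8.01)² + (-0.71)² = 89.5203.
Posterior: Inv-Gamma(7.4 + 5/2, 2.2 + 89.5203/2) = Inv-Gamma(9.90, 46.96015).
E[σ²|data] = β/(α−1) = 46.96015/8.90 = 5.2764.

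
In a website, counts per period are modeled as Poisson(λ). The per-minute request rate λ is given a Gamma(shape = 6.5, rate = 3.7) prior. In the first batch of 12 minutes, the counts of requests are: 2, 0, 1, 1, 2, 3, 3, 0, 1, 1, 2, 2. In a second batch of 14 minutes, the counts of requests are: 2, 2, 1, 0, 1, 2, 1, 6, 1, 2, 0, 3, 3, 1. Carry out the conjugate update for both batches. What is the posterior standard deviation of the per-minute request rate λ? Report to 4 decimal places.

0.2369

With a Gamma(shape α, rate β) prior, the Poisson likelihood is conjugate: the posterior is Gamma(α + ΣXᵢ, β + n).
Batch 1: sum of counts S = 18 over n = 12 minutes.
After batch 1: Gamma(α+S, β+n) = Gamma(6.5+18, 3.7+12) = Gamma(24.5, 15.7).
Batch 2: sum of counts S = 25 over n = 14 minutes.
After batch 2: Gamma(α+S, β+n) = Gamma(24.5+25, 15.7+14) = Gamma(49.5, 29.7).
SD = √α/β = √49.5/29.7 = 0.2369.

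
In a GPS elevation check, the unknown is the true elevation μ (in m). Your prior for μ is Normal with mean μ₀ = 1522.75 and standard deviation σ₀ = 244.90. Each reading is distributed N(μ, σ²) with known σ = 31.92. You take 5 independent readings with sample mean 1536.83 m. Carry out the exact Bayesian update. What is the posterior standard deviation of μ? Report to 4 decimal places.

For Normal data with known variance σ², a Normal(μ₀, σ₀²) prior on μ is conjugate. Posterior precision = 1/σ₀² + n/σ²; posterior mean is the precision-weighted average of μ₀ and x̄.
σ₀² = 244.90² = 59976.01, σ² = 31.92² = 1018.8864; σ² + n·σ₀² = 1018.8864 + 5·59976.01 = 300898.9364.
Posterior precision = 1/σ₀² + n/σ² = 1/59976.01 + 5/1018.8864 = (σ² + n·σ₀²)/(σ₀²σ²) = 300898.9364/(59976.01·1018.8864); posterior variance σₙ² = σ₀²σ²/(σ² + n·σ₀²) = 59976.01·1018.8864/300898.9364 = 203.087261.
Posterior SD = √σₙ² = √(59976.01·1018.8864/300898.9364) = 14.2509.

14.2509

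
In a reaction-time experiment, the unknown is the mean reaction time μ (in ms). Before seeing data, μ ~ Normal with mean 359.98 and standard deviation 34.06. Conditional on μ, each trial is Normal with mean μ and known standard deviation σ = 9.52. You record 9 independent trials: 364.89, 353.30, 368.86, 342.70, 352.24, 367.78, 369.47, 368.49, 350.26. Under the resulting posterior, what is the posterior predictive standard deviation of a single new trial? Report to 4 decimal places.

10.0306

For Normal data with known variance σ², a Normal(μ₀, σ₀²) prior on μ is conjugate. Posterior precision = 1/σ₀² + n/σ²; posterior mean is the precision-weighted average of μ₀ and x̄.
σ₀² = 34.06² = 1160.0836, σ² = 9.52² = 90.6304; σ² + n·σ₀² = 90.6304 + 9·1160.0836 = 10531.3828.
Posterior precision = 1/σ₀² + n/σ² = 1/1160.0836 + 9/90.6304 = (σ² + n·σ₀²)/(σ₀²σ²) = 10531.3828/(1160.0836·90.6304); posterior variance σₙ² = σ₀²σ²/(σ² + n·σ₀²) = 1160.0836·90.6304/10531.3828 = 9.983384.
Predictive variance for one new observation = σₙ² + σ² = 1160.0836·90.6304/10531.3828 + 90.6304 = σ²·(σ₀² + 10531.3828)/10531.3828 = 90.6304·11691.4664/10531.3828 = 100.613784; SD = √(90.6304·11691.4664/10531.3828) = 10.0306.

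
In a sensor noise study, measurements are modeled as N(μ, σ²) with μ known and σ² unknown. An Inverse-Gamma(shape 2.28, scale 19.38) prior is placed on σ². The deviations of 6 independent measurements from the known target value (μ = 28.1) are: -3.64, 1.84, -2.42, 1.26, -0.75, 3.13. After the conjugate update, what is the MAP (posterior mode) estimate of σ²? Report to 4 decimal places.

With known mean μ and an Inverse-Gamma(α, β) prior on σ², the Normal likelihood is conjugate: posterior is Inv-Gamma(α + n/2, β + Σ(xᵢ−μ)²/2).
Σ(xᵢ−μ)² = (-3.64)² + (1.84)² + (-2.42)² + (1.26)² + (-0.75)² + (3.13)² = 34.4386.
Posterior: Inv-Gamma(2.28 + 6/2, 19.38 + 34.4386/2) = Inv-Gamma(5.28, 36.59930).
Mode = β/(α+1) = 36.59930/6.28 = 5.8279.

5.8279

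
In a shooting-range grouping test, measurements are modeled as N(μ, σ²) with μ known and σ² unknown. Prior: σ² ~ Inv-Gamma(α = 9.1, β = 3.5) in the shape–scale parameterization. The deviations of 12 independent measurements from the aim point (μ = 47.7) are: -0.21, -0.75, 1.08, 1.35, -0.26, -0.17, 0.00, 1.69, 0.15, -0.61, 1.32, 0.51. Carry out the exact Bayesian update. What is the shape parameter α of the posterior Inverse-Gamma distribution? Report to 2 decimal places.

15.10

With known mean μ and an Inverse-Gamma(α, β) prior on σ², the Normal likelihood is conjugate: posterior is Inv-Gamma(α + n/2, β + Σ(xᵢ−μ)²/2).
Σ(xᵢ−μ)² = (-0.21)² + (-0.75)² + (1.08)² + (1.35)² + (-0.26)² + (-0.17)² + (0.00)² + (1.69)² + (0.15)² + (-0.61)² + (1.32)² + (0.51)² = 8.9452.
Posterior: Inv-Gamma(9.1 + 12/2, 3.5 + 8.9452/2) = Inv-Gamma(15.10, 7.97260).
Posterior α = 15.10.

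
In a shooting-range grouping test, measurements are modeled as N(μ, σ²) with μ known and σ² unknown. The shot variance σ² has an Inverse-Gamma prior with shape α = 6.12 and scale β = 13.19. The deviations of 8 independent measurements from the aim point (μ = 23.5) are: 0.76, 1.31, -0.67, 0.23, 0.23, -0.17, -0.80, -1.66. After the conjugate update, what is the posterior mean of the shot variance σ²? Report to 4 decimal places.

1.7902

With known mean μ and an Inverse-Gamma(α, β) prior on σ², the Normal likelihood is conjugate: posterior is Inv-Gamma(α + n/2, β + Σ(xᵢ−μ)²/2).
Σ(xᵢ−μ)² = (0.76)² + (1.31)² + (-0.67)² + (0.23)² + (0.23)² + (-0.17)² + (-0.80)² + (-1.66)² = 6.2729.
Posterior: Inv-Gamma(6.12 + 8/2, 13.19 + 6.2729/2) = Inv-Gamma(10.12, 16.32645).
E[σ²|data] = β/(α−1) = 16.32645/9.12 = 1.7902.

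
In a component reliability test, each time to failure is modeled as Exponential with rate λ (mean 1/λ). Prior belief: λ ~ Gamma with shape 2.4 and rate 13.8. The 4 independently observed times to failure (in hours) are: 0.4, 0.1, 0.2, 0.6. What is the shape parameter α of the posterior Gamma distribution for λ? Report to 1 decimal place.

With a Gamma(shape α, rate β) prior on the exponential rate λ, the posterior after n observations with total T = Σxᵢ is Gamma(α+n, β+T).
Sum of observations T = 1.3 hours; n = 4.
Posterior: Gamma(2.4+4, 13.8+1.3) = Gamma(6.4, 15.1).
Posterior α = 6.4.

6.4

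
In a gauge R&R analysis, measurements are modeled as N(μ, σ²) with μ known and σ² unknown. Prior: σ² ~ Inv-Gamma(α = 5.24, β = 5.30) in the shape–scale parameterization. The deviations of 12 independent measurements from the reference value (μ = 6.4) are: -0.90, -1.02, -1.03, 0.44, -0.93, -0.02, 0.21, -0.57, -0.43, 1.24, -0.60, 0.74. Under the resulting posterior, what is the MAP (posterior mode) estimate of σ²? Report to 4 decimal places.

With known mean μ and an Inverse-Gamma(α, β) prior on σ², the Normal likelihood is conjugate: posterior is Inv-Gamma(α + n/2, β + Σ(xᵢ−μ)²/2).
Σ(xᵢ−μ)² = (-0.90)² + (-1.02)² + (-1.03)² + (0.44)² + (-0.93)² + (-0.02)² + (0.21)² + (-0.57)² + (-0.43)² + (1.24)² + (-0.60)² + (0.74)² = 6.9693.
Posterior: Inv-Gamma(5.24 + 12/2, 5.30 + 6.9693/2) = Inv-Gamma(11.24, 8.78465).
Mode = β/(α+1) = 8.78465/12.24 = 0.7177.

0.7177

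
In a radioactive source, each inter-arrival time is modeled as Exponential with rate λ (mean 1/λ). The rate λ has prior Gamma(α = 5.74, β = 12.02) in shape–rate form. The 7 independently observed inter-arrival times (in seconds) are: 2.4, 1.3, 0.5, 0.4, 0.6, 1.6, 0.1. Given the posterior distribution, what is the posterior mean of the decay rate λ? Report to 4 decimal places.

With a Gamma(shape α, rate β) prior on the exponential rate λ, the posterior after n observations with total T = Σxᵢ is Gamma(α+n, β+T).
Sum of observations T = 6.9 seconds; n = 7.
Posterior: Gamma(5.74+7, 12.02+6.9) = Gamma(12.74, 18.92).
Posterior mean of λ = α/β = 12.74/18.92 = 0.6734.

0.6734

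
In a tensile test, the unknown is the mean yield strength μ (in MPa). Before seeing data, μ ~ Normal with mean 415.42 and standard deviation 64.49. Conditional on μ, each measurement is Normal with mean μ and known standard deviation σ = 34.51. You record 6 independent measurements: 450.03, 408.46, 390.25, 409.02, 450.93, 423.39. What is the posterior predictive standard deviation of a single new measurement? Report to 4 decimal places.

For Normal data with known variance σ², a Normal(μ₀, σ₀²) prior on μ is conjugate. Posterior precision = 1/σ₀² + n/σ²; posterior mean is the precision-weighted average of μ₀ and x̄.
σ₀² = 64.49² = 4158.9601, σ² = 34.51² = 1190.9401; σ² + n·σ₀² = 1190.9401 + 6·4158.9601 = 26144.7007.
Posterior precision = 1/σ₀² + n/σ² = 1/4158.9601 + 6/1190.9401 = (σ² + n·σ₀²)/(σ₀²σ²) = 26144.7007/(4158.9601·1190.9401); posterior variance σₙ² = σ₀²σ²/(σ² + n·σ₀²) = 4158.9601·1190.9401/26144.7007 = 189.448425.
Predictive variance for one new observation = σₙ² + σ² = 4158.9601·1190.9401/26144.7007 + 1190.9401 = σ²·(σ₀² + 26144.7007)/26144.7007 = 1190.9401·30303.6608/26144.7007 = 1380.388525; SD = √(1190.9401·30303.6608/26144.7007) = 37.1536.

37.1536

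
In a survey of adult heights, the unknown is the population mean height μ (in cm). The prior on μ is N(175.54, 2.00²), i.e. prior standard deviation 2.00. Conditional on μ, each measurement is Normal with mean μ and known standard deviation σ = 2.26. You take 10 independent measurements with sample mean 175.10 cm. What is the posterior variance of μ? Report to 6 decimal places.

0.452926

For Normal data with known variance σ², a Normal(μ₀, σ₀²) prior on μ is conjugate. Posterior precision = 1/σ₀² + n/σ²; posterior mean is the precision-weighted average of μ₀ and x̄.
σ₀² = 2.00² = 4, σ² = 2.26² = 5.1076; σ² + n·σ₀² = 5.1076 + 10·4 = 45.1076.
Posterior precision = 1/σ₀² + n/σ² = 1/4 + 10/5.1076 = (σ² + n·σ₀²)/(σ₀²σ²) = 45.1076/(4·5.1076); posterior variance σₙ² = σ₀²σ²/(σ² + n·σ₀²) = 4·5.1076/45.1076 = 0.452926.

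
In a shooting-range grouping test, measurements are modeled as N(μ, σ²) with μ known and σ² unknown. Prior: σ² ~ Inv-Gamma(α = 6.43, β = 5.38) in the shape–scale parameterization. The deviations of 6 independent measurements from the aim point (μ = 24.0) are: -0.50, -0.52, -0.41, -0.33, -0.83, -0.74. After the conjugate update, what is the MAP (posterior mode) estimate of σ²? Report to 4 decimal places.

With known mean μ and an Inverse-Gamma(α, β) prior on σ², the Normal likelihood is conjugate: posterior is Inv-Gamma(α + n/2, β + Σ(xᵢ−μ)²/2).
Σ(xᵢ−μ)² = (-0.50)² + (-0.52)² + (-0.41)² + (-0.33)² + (-0.83)² + (-0.74)² = 2.0339.
Posterior: Inv-Gamma(6.43 + 6/2, 5.38 + 2.0339/2) = Inv-Gamma(9.43, 6.39695).
Mode = β/(α+1) = 6.39695/10.43 = 0.6133.

0.6133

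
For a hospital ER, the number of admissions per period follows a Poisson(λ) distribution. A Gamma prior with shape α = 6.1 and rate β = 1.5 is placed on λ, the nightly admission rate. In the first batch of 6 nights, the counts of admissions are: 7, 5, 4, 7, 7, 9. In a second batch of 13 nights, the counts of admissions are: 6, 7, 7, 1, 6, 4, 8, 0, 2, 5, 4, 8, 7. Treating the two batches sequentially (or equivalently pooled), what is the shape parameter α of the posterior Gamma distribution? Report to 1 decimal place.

With a Gamma(shape α, rate β) prior, the Poisson likelihood is conjugate: the posterior is Gamma(α + ΣXᵢ, β + n).
Batch 1: sum of counts S = 39 over n = 6 nights.
After batch 1: Gamma(α+S, β+n) = Gamma(6.1+39, 1.5+6) = Gamma(45.1, 7.5).
Batch 2: sum of counts S = 65 over n = 13 nights.
After batch 2: Gamma(α+S, β+n) = Gamma(45.1+65, 7.5+13) = Gamma(110.1, 20.5).
Posterior α = 110.1.

110.1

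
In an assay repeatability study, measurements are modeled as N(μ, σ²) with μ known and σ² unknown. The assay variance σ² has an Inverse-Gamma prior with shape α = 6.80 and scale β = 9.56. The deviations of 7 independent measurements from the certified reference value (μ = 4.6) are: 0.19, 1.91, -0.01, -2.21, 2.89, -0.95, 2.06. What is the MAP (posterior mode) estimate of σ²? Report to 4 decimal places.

1.8224

With known mean μ and an Inverse-Gamma(α, β) prior on σ², the Normal likelihood is conjugate: posterior is Inv-Gamma(α + n/2, β + Σ(xᵢ−μ)²/2).
Σ(xᵢ−μ)² = (0.19)² + (1.91)² + (-0.01)² + (-2.21)² + (2.89)² + (-0.95)² + (2.06)² = 22.0666.
Posterior: Inv-Gamma(6.80 + 7/2, 9.56 + 22.0666/2) = Inv-Gamma(10.30, 20.59330).
Mode = β/(α+1) = 20.59330/11.30 = 1.8224.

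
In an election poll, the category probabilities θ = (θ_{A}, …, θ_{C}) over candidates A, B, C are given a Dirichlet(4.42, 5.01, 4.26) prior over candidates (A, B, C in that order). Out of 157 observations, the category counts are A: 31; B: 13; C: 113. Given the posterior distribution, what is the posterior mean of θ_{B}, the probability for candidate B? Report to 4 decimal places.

0.1055

The Dirichlet prior is conjugate to the Multinomial likelihood: each posterior αⱼ = prior αⱼ + observed count nⱼ.
Posterior concentration: (35.42, 18.01, 117.26), total = 170.69.
E[θ_{B}|data] = α_{B}/Σα = 18.01/170.69 = 0.1055.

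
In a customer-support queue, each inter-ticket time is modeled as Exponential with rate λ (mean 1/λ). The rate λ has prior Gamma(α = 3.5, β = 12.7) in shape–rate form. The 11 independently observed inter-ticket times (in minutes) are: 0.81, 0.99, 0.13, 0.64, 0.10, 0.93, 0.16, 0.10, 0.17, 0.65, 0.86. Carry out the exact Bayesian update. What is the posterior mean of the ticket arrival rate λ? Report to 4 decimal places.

With a Gamma(shape α, rate β) prior on the exponential rate λ, the posterior after n observations with total T = Σxᵢ is Gamma(α+n, β+T).
Sum of observations T = 5.54 minutes; n = 11.
Posterior: Gamma(3.5+11, 12.7+5.54) = Gamma(14.5, 18.24).
Posterior mean of λ = α/β = 14.5/18.24 = 0.7950.

0.7950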